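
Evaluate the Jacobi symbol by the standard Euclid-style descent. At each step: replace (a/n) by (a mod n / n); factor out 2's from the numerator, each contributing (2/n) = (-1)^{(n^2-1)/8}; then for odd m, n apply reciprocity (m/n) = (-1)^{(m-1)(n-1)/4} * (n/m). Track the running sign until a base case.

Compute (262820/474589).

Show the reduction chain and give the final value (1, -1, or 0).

0

262820 = 2^2·65705; (2/474589) = -1 since 474589 mod 8 = 5, so (262820/474589) = (-1)^2·(65705/474589); sign now +1
reciprocity: (65705/474589) = +1·(474589/65705) since 65705 mod 4 = 1, 474589 mod 4 = 1; sign now +1
(474589/65705) = (14654/65705)   [reduce mod 65705]
14654 = 2^1·7327; (2/65705) = +1 since 65705 mod 8 = 1, so (14654/65705) = (+1)^1·(7327/65705); sign now +1
reciprocity: (7327/65705) = +1·(65705/7327) since 7327 mod 4 = 3, 65705 mod 4 = 1; sign now +1
(65705/7327) = (7089/7327)   [reduce mod 7327]
reciprocity: (7089/7327) = +1·(7327/7089) since 7089 mod 4 = 1, 7327 mod 4 = 3; sign now +1
(7327/7089) = (238/7089)   [reduce mod 7089]
238 = 2^1·119; (2/7089) = +1 since 7089 mod 8 = 1, so (238/7089) = (+1)^1·(119/7089); sign now +1
reciprocity: (119/7089) = +1·(7089/119) since 119 mod 4 = 3, 7089 mod 4 = 1; sign now +1
(7089/119) = (68/119)   [reduce mod 119]
68 = 2^2·17; (2/119) = +1 since 119 mod 8 = 7, so (68/119) = (+1)^2·(17/119); sign now +1
reciprocity: (17/119) = +1·(119/17) since 17 mod 4 = 1, 119 mod 4 = 3; sign now +1
(119/17) = (0/17)   [reduce mod 17]
(0/17) = 0   [gcd(a, n) > 1]; final value = 0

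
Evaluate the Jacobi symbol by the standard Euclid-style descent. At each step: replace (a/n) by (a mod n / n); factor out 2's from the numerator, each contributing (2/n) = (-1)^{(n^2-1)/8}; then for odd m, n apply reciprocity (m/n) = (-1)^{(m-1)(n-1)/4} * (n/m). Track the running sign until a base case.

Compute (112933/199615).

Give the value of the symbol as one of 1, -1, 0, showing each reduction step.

-1

flip (112933/199615) -> (199615/112933): both odd, 112933 mod 4 = 1, 199615 mod 4 = 3, so the flip contributes +1; sign now +1
(199615/112933): 199615 mod 112933 = 86682, so (199615/112933) = (86682/112933)
factor out 2^1: 86682 = 2^1·43341; with 112933 mod 8 = 5, (2/112933) = -1; sign now -1; continue with (43341/112933)
flip (43341/112933) -> (112933/43341): both odd, 43341 mod 4 = 1, 112933 mod 4 = 1, so the flip contributes +1; sign now -1
(112933/43341): 112933 mod 43341 = 26251, so (112933/43341) = (26251/43341)
flip (26251/43341) -> (43341/26251): both odd, 26251 mod 4 = 3, 43341 mod 4 = 1, so the flip contributes +1; sign now -1
(43341/26251): 43341 mod 26251 = 17090, so (43341/26251) = (17090/26251)
factor out 2^1: 17090 = 2^1·8545; with 26251 mod 8 = 3, (2/26251) = -1; sign now +1; continue with (8545/26251)
flip (8545/26251) -> (26251/8545): both odd, 8545 mod 4 = 1, 26251 mod 4 = 3, so the flip contributes +1; sign now +1
(26251/8545): 26251 mod 8545 = 616, so (26251/8545) = (616/8545)
factor out 2^3: 616 = 2^3·77; with 8545 mod 8 = 1, (2/8545) = +1; sign now +1; continue with (77/8545)
flip (77/8545) -> (8545/77): both odd, 77 mod 4 = 1, 8545 mod 4 = 1, so the flip contributes +1; sign now +1
(8545/77): 8545 mod 77 = 75, so (8545/77) = (75/77)
flip (75/77) -> (77/75): both odd, 75 mod 4 = 3, 77 mod 4 = 1, so the flip contributes +1; sign now +1
(77/75): 77 mod 75 = 2, so (77/75) = (2/75)
factor out 2^1: 2 = 2^1·1; with 75 mod 8 = 3, (2/75) = -1; sign now -1; continue with (1/75)
reached (1/75) = 1, so the symbol is -1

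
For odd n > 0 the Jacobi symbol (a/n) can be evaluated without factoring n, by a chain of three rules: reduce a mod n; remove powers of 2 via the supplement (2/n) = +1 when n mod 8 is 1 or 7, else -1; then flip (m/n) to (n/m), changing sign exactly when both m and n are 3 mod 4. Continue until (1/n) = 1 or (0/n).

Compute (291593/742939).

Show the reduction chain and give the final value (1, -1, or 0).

0

flip (291593/742939) -> (742939/291593): both odd, 291593 mod 4 = 1, 742939 mod 4 = 3, so the flip contributes +1; sign now +1
(742939/291593): 742939 mod 291593 = 159753, so (742939/291593) = (159753/291593)
flip (159753/291593) -> (291593/159753): both odd, 159753 mod 4 = 1, 291593 mod 4 = 1, so the flip contributes +1; sign now +1
(291593/159753): 291593 mod 159753 = 131840, so (291593/159753) = (131840/159753)
factor out 2^8: 131840 = 2^8·515; with 159753 mod 8 = 1, (2/159753) = +1; sign now +1; continue with (515/159753)
flip (515/159753) -> (159753/515): both odd, 515 mod 4 = 3, 159753 mod 4 = 1, so the flip contributes +1; sign now +1
(159753/515): 159753 mod 515 = 103, so (159753/515) = (103/515)
flip (103/515) -> (515/103): both odd, 103 mod 4 = 3, 515 mod 4 = 3, so the flip contributes -1; sign now -1
(515/103): 515 mod 103 = 0, so (515/103) = (0/103)
reached (0/103); gcd(a, n) > 1, so (0/103) = 0 and the symbol is 0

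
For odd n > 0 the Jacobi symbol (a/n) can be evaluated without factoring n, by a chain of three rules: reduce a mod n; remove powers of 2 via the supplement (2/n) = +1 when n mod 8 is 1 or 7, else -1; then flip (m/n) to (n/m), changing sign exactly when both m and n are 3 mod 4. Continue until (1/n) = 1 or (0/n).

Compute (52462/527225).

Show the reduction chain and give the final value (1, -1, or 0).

52462 = 2^1·26231; (2/527225) = +1 since 527225 mod 8 = 1, so (52462/527225) = (+1)^1·(26231/527225); sign now +1
reciprocity: (26231/527225) = +1·(527225/26231) since 26231 mod 4 = 3, 527225 mod 4 = 1; sign now +1
(527225/26231) = (2605/26231)   [reduce mod 26231]
reciprocity: (2605/26231) = +1·(26231/2605) since 2605 mod 4 = 1, 26231 mod 4 = 3; sign now +1
(26231/2605) = (181/2605)   [reduce mod 2605]
reciprocity: (181/2605) = +1·(2605/181) since 181 mod 4 = 1, 2605 mod 4 = 1; sign now +1
(2605/181) = (71/181)   [reduce mod 181]
reciprocity: (71/181) = +1·(181/71) since 71 mod 4 = 3, 181 mod 4 = 1; sign now +1
(181/71) = (39/71)   [reduce mod 71]
reciprocity: (39/71) = -1·(71/39) since 39 mod 4 = 3, 71 mod 4 = 3; sign now -1
(71/39) = (32/39)   [reduce mod 39]
32 = 2^5·1; (2/39) = +1 since 39 mod 8 = 7, so (32/39) = (+1)^5·(1/39); sign now -1
(1/39) = 1; final value = sign = -1

-1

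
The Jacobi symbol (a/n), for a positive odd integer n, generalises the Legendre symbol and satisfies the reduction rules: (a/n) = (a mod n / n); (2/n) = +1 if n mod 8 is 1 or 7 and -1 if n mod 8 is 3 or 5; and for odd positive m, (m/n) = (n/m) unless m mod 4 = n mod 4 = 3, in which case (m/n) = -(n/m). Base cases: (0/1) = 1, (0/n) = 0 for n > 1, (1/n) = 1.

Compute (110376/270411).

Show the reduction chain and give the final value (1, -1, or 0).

0

110376 = 2^3·13797; (2/270411) = -1 since 270411 mod 8 = 3, so (110376/270411) = (-1)^3·(13797/270411); sign now -1
reciprocity: (13797/270411) = +1·(270411/13797) since 13797 mod 4 = 1, 270411 mod 4 = 3; sign now -1
(270411/13797) = (8268/13797)   [reduce mod 13797]
8268 = 2^2·2067; (2/13797) = -1 since 13797 mod 8 = 5, so (8268/13797) = (-1)^2·(2067/13797); sign now -1
reciprocity: (2067/13797) = +1·(13797/2067) since 2067 mod 4 = 3, 13797 mod 4 = 1; sign now -1
(13797/2067) = (1395/2067)   [reduce mod 2067]
reciprocity: (1395/2067) = -1·(2067/1395) since 1395 mod 4 = 3, 2067 mod 4 = 3; sign now +1
(2067/1395) = (672/1395)   [reduce mod 1395]
672 = 2^5·21; (2/1395) = -1 since 1395 mod 8 = 3, so (672/1395) = (-1)^5·(21/1395); sign now -1
reciprocity: (21/1395) = +1·(1395/21) since 21 mod 4 = 1, 1395 mod 4 = 3; sign now -1
(1395/21) = (9/21)   [reduce mod 21]
reciprocity: (9/21) = +1·(21/9) since 9 mod 4 = 1, 21 mod 4 = 1; sign now -1
(21/9) = (3/9)   [reduce mod 9]
reciprocity: (3/9) = +1·(9/3) since 3 mod 4 = 3, 9 mod 4 = 1; sign now -1
(9/3) = (0/3)   [reduce mod 3]
(0/3) = 0   [gcd(a, n) > 1]; final value = 0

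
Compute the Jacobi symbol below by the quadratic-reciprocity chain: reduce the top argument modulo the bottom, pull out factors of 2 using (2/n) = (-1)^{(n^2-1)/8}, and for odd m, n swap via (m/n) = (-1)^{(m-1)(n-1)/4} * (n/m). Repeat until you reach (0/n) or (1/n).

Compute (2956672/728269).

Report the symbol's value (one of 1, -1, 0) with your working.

(2956672/728269) = (43596/728269)   [reduce mod 728269]
43596 = 2^2·10899; (2/728269) = -1 since 728269 mod 8 = 5, so (43596/728269) = (-1)^2·(10899/728269); sign now +1
reciprocity: (10899/728269) = +1·(728269/10899) since 10899 mod 4 = 3, 728269 mod 4 = 1; sign now +1
(728269/10899) = (8935/10899)   [reduce mod 10899]
reciprocity: (8935/10899) = -1·(10899/8935) since 8935 mod 4 = 3, 10899 mod 4 = 3; sign now -1
(10899/8935) = (1964/8935)   [reduce mod 8935]
1964 = 2^2·491; (2/8935) = +1 since 8935 mod 8 = 7, so (1964/8935) = (+1)^2·(491/8935); sign now -1
reciprocity: (491/8935) = -1·(8935/491) since 491 mod 4 = 3, 8935 mod 4 = 3; sign now +1
(8935/491) = (97/491)   [reduce mod 491]
reciprocity: (97/491) = +1·(491/97) since 97 mod 4 = 1, 491 mod 4 = 3; sign now +1
(491/97) = (6/97)   [reduce mod 97]
6 = 2^1·3; (2/97) = +1 since 97 mod 8 = 1, so (6/97) = (+1)^1·(3/97); sign now +1
reciprocity: (3/97) = +1·(97/3) since 3 mod 4 = 3, 97 mod 4 = 1; sign now +1
(97/3) = (1/3)   [reduce mod 3]
(1/3) = 1; final value = sign = +1

1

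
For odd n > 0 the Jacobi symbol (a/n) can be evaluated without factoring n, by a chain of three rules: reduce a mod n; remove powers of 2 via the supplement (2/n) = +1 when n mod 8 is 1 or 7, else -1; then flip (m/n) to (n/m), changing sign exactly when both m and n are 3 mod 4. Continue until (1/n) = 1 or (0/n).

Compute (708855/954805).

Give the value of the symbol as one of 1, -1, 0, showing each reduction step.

reciprocity: (708855/954805) = +1·(954805/708855) since 708855 mod 4 = 3, 954805 mod 4 = 1; sign now +1
(954805/708855) = (245950/708855)   [reduce mod 708855]
245950 = 2^1·122975; (2/708855) = +1 since 708855 mod 8 = 7, so (245950/708855) = (+1)^1·(122975/708855); sign now +1
reciprocity: (122975/708855) = -1·(708855/122975) since 122975 mod 4 = 3, 708855 mod 4 = 3; sign now -1
(708855/122975) = (93980/122975)   [reduce mod 122975]
93980 = 2^2·23495; (2/122975) = +1 since 122975 mod 8 = 7, so (93980/122975) = (+1)^2·(23495/122975); sign now -1
reciprocity: (23495/122975) = -1·(122975/23495) since 23495 mod 4 = 3, 122975 mod 4 = 3; sign now +1
(122975/23495) = (5500/23495)   [reduce mod 23495]
5500 = 2^2·1375; (2/23495) = +1 since 23495 mod 8 = 7, so (5500/23495) = (+1)^2·(1375/23495); sign now +1
reciprocity: (1375/23495) = -1·(23495/1375) since 1375 mod 4 = 3, 23495 mod 4 = 3; sign now -1
(23495/1375) = (120/1375)   [reduce mod 1375]
120 = 2^3·15; (2/1375) = +1 since 1375 mod 8 = 7, so (120/1375) = (+1)^3·(15/1375); sign now -1
reciprocity: (15/1375) = -1·(1375/15) since 15 mod 4 = 3, 1375 mod 4 = 3; sign now +1
(1375/15) = (10/15)   [reduce mod 15]
10 = 2^1·5; (2/15) = +1 since 15 mod 8 = 7, so (10/15) = (+1)^1·(5/15); sign now +1
reciprocity: (5/15) = +1·(15/5) since 5 mod 4 = 1, 15 mod 4 = 3; sign now +1
(15/5) = (0/5)   [reduce mod 5]
(0/5) = 0   [gcd(a, n) > 1]; final value = 0

0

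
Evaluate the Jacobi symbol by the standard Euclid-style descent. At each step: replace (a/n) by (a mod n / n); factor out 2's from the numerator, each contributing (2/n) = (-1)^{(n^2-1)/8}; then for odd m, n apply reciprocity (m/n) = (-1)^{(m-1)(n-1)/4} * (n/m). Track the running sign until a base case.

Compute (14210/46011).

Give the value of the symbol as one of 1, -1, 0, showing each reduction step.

0

factor out 2^1: 14210 = 2^1·7105; with 46011 mod 8 = 3, (2/46011) = -1; sign now -1; continue with (7105/46011)
flip (7105/46011) -> (46011/7105): both odd, 7105 mod 4 = 1, 46011 mod 4 = 3, so the flip contributes +1; sign now -1
(46011/7105): 46011 mod 7105 = 3381, so (46011/7105) = (3381/7105)
flip (3381/7105) -> (7105/3381): both odd, 3381 mod 4 = 1, 7105 mod 4 = 1, so the flip contributes +1; sign now -1
(7105/3381): 7105 mod 3381 = 343, so (7105/3381) = (343/3381)
flip (343/3381) -> (3381/343): both odd, 343 mod 4 = 3, 3381 mod 4 = 1, so the flip contributes +1; sign now -1
(3381/343): 3381 mod 343 = 294, so (3381/343) = (294/343)
factor out 2^1: 294 = 2^1·147; with 343 mod 8 = 7, (2/343) = +1; sign now -1; continue with (147/343)
flip (147/343) -> (343/147): both odd, 147 mod 4 = 3, 343 mod 4 = 3, so the flip contributes -1; sign now +1
(343/147): 343 mod 147 = 49, so (343/147) = (49/147)
flip (49/147) -> (147/49): both odd, 49 mod 4 = 1, 147 mod 4 = 3, so the flip contributes +1; sign now +1
(147/49): 147 mod 49 = 0, so (147/49) = (0/49)
reached (0/49); gcd(a, n) > 1, so (0/49) = 0 and the symbol is 0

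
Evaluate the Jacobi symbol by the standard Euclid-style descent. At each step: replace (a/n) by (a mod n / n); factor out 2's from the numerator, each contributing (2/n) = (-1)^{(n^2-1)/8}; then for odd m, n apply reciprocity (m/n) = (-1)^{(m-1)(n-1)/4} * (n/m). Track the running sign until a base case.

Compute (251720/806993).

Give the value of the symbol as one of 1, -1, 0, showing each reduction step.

-1

251720 = 2^3·31465; (2/806993) = +1 since 806993 mod 8 = 1, so (251720/806993) = (+1)^3·(31465/806993); sign now +1
reciprocity: (31465/806993) = +1·(806993/31465) since 31465 mod 4 = 1, 806993 mod 4 = 1; sign now +1
(806993/31465) = (20368/31465)   [reduce mod 31465]
20368 = 2^4·1273; (2/31465) = +1 since 31465 mod 8 = 1, so (20368/31465) = (+1)^4·(1273/31465); sign now +1
reciprocity: (1273/31465) = +1·(31465/1273) since 1273 mod 4 = 1, 31465 mod 4 = 1; sign now +1
(31465/1273) = (913/1273)   [reduce mod 1273]
reciprocity: (913/1273) = +1·(1273/913) since 913 mod 4 = 1, 1273 mod 4 = 1; sign now +1
(1273/913) = (360/913)   [reduce mod 913]
360 = 2^3·45; (2/913) = +1 since 913 mod 8 = 1, so (360/913) = (+1)^3·(45/913); sign now +1
reciprocity: (45/913) = +1·(913/45) since 45 mod 4 = 1, 913 mod 4 = 1; sign now +1
(913/45) = (13/45)   [reduce mod 45]
reciprocity: (13/45) = +1·(45/13) since 13 mod 4 = 1, 45 mod 4 = 1; sign now +1
(45/13) = (6/13)   [reduce mod 13]
6 = 2^1·3; (2/13) = -1 since 13 mod 8 = 5, so (6/13) = (-1)^1·(3/13); sign now -1
reciprocity: (3/13) = +1·(13/3) since 3 mod 4 = 3, 13 mod 4 = 1; sign now -1
(13/3) = (1/3)   [reduce mod 3]
(1/3) = 1; final value = sign = -1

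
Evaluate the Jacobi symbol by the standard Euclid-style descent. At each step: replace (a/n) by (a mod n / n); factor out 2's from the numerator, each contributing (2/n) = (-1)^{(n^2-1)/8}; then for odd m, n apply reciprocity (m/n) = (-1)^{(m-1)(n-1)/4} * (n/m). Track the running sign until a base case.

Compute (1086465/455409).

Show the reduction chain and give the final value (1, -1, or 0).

0

(1086465/455409) = (175647/455409)   [reduce mod 455409]
reciprocity: (175647/455409) = +1·(455409/175647) since 175647 mod 4 = 3, 455409 mod 4 = 1; sign now +1
(455409/175647) = (104115/175647)   [reduce mod 175647]
reciprocity: (104115/175647) = -1·(175647/104115) since 104115 mod 4 = 3, 175647 mod 4 = 3; sign now -1
(175647/104115) = (71532/104115)   [reduce mod 104115]
71532 = 2^2·17883; (2/104115) = -1 since 104115 mod 8 = 3, so (71532/104115) = (-1)^2·(17883/104115); sign now -1
reciprocity: (17883/104115) = -1·(104115/17883) since 17883 mod 4 = 3, 104115 mod 4 = 3; sign now +1
(104115/17883) = (14700/17883)   [reduce mod 17883]
14700 = 2^2·3675; (2/17883) = -1 since 17883 mod 8 = 3, so (14700/17883) = (-1)^2·(3675/17883); sign now +1
reciprocity: (3675/17883) = -1·(17883/3675) since 3675 mod 4 = 3, 17883 mod 4 = 3; sign now -1
(17883/3675) = (3183/3675)   [reduce mod 3675]
reciprocity: (3183/3675) = -1·(3675/3183) since 3183 mod 4 = 3, 3675 mod 4 = 3; sign now +1
(3675/3183) = (492/3183)   [reduce mod 3183]
492 = 2^2·123; (2/3183) = +1 since 3183 mod 8 = 7, so (492/3183) = (+1)^2·(123/3183); sign now +1
reciprocity: (123/3183) = -1·(3183/123) since 123 mod 4 = 3, 3183 mod 4 = 3; sign now -1
(3183/123) = (108/123)   [reduce mod 123]
108 = 2^2·27; (2/123) = -1 since 123 mod 8 = 3, so (108/123) = (-1)^2·(27/123); sign now -1
reciprocity: (27/123) = -1·(123/27) since 27 mod 4 = 3, 123 mod 4 = 3; sign now +1
(123/27) = (15/27)   [reduce mod 27]
reciprocity: (15/27) = -1·(27/15) since 15 mod 4 = 3, 27 mod 4 = 3; sign now -1
(27/15) = (12/15)   [reduce mod 15]
12 = 2^2·3; (2/15) = +1 since 15 mod 8 = 7, so (12/15) = (+1)^2·(3/15); sign now -1
reciprocity: (3/15) = -1·(15/3) since 3 mod 4 = 3, 15 mod 4 = 3; sign now +1
(15/3) = (0/3)   [reduce mod 3]
(0/3) = 0   [gcd(a, n) > 1]; final value = 0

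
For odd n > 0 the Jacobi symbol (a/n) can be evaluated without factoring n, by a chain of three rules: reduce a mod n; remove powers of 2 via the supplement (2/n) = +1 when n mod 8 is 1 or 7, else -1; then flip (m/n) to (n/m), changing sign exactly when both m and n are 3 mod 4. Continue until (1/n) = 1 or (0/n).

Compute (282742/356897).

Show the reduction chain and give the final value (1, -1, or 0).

factor out 2^1: 282742 = 2^1·141371; with 356897 mod 8 = 1, (2/356897) = +1; sign now +1; continue with (141371/356897)
flip (141371/356897) -> (356897/141371): both odd, 141371 mod 4 = 3, 356897 mod 4 = 1, so the flip contributes +1; sign now +1
(356897/141371): 356897 mod 141371 = 74155, so (356897/141371) = (74155/141371)
flip (74155/141371) -> (141371/74155): both odd, 74155 mod 4 = 3, 141371 mod 4 = 3, so the flip contributes -1; sign now -1
(141371/74155): 141371 mod 74155 = 67216, so (141371/74155) = (67216/74155)
factor out 2^4: 67216 = 2^4·4201; with 74155 mod 8 = 3, (2/74155) = -1; sign now -1; continue with (4201/74155)
flip (4201/74155) -> (74155/4201): both odd, 4201 mod 4 = 1, 74155 mod 4 = 3, so the flip contributes +1; sign now -1
(74155/4201): 74155 mod 4201 = 2738, so (74155/4201) = (2738/4201)
factor out 2^1: 2738 = 2^1·1369; with 4201 mod 8 = 1, (2/4201) = +1; sign now -1; continue with (1369/4201)
flip (1369/4201) -> (4201/1369): both odd, 1369 mod 4 = 1, 4201 mod 4 = 1, so the flip contributes +1; sign now -1
(4201/1369): 4201 mod 1369 = 94, so (4201/1369) = (94/1369)
factor out 2^1: 94 = 2^1·47; with 1369 mod 8 = 1, (2/1369) = +1; sign now -1; continue with (47/1369)
flip (47/1369) -> (1369/47): both odd, 47 mod 4 = 3, 1369 mod 4 = 1, so the flip contributes +1; sign now -1
(1369/47): 1369 mod 47 = 6, so (1369/47) = (6/47)
factor out 2^1: 6 = 2^1·3; with 47 mod 8 = 7, (2/47) = +1; sign now -1; continue with (3/47)
flip (3/47) -> (47/3): both odd, 3 mod 4 = 3, 47 mod 4 = 3, so the flip contributes -1; sign now +1
(47/3): 47 mod 3 = 2, so (47/3) = (2/3)
factor out 2^1: 2 = 2^1·1; with 3 mod 8 = 3, (2/3) = -1; sign now -1; continue with (1/3)
reached (1/3) = 1, so the symbol is -1

-1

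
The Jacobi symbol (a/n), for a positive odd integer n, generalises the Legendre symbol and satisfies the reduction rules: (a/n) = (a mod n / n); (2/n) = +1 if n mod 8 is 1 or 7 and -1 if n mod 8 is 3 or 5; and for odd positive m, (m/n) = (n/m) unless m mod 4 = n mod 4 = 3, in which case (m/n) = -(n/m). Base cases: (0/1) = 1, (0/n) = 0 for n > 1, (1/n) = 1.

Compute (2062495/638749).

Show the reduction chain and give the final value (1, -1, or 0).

0

(2062495/638749): 2062495 mod 638749 = 146248, so (2062495/638749) = (146248/638749)
factor out 2^3: 146248 = 2^3·18281; with 638749 mod 8 = 5, (2/638749) = -1; sign now -1; continue with (18281/638749)
flip (18281/638749) -> (638749/18281): both odd, 18281 mod 4 = 1, 638749 mod 4 = 1, so the flip contributes +1; sign now -1
(638749/18281): 638749 mod 18281 = 17195, so (638749/18281) = (17195/18281)
flip (17195/18281) -> (18281/17195): both odd, 17195 mod 4 = 3, 18281 mod 4 = 1, so the flip contributes +1; sign now -1
(18281/17195): 18281 mod 17195 = 1086, so (18281/17195) = (1086/17195)
factor out 2^1: 1086 = 2^1·543; with 17195 mod 8 = 3, (2/17195) = -1; sign now +1; continue with (543/17195)
flip (543/17195) -> (17195/543): both odd, 543 mod 4 = 3, 17195 mod 4 = 3, so the flip contributes -1; sign now -1
(17195/543): 17195 mod 543 = 362, so (17195/543) = (362/543)
factor out 2^1: 362 = 2^1·181; with 543 mod 8 = 7, (2/543) = +1; sign now -1; continue with (181/543)
flip (181/543) -> (543/181): both odd, 181 mod 4 = 1, 543 mod 4 = 3, so the flip contributes +1; sign now -1
(543/181): 543 mod 181 = 0, so (543/181) = (0/181)
reached (0/181); gcd(a, n) > 1, so (0/181) = 0 and the symbol is 0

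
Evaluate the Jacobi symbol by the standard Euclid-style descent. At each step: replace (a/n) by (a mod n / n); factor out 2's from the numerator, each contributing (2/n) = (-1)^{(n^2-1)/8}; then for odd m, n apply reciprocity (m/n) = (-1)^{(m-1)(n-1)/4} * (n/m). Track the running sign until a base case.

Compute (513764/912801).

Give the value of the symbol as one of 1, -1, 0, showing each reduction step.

factor out 2^2: 513764 = 2^2·128441; with 912801 mod 8 = 1, (2/912801) = +1; sign now +1; continue with (128441/912801)
flip (128441/912801) -> (912801/128441): both odd, 128441 mod 4 = 1, 912801 mod 4 = 1, so the flip contributes +1; sign now +1
(912801/128441): 912801 mod 128441 = 13714, so (912801/128441) = (13714/128441)
factor out 2^1: 13714 = 2^1·6857; with 128441 mod 8 = 1, (2/128441) = +1; sign now +1; continue with (6857/128441)
flip (6857/128441) -> (128441/6857): both odd, 6857 mod 4 = 1, 128441 mod 4 = 1, so the flip contributes +1; sign now +1
(128441/6857): 128441 mod 6857 = 5015, so (128441/6857) = (5015/6857)
flip (5015/6857) -> (6857/5015): both odd, 5015 mod 4 = 3, 6857 mod 4 = 1, so the flip contributes +1; sign now +1
(6857/5015): 6857 mod 5015 = 1842, so (6857/5015) = (1842/5015)
factor out 2^1: 1842 = 2^1·921; with 5015 mod 8 = 7, (2/5015) = +1; sign now +1; continue with (921/5015)
flip (921/5015) -> (5015/921): both odd, 921 mod 4 = 1, 5015 mod 4 = 3, so the flip contributes +1; sign now +1
(5015/921): 5015 mod 921 = 410, so (5015/921) = (410/921)
factor out 2^1: 410 = 2^1·205; with 921 mod 8 = 1, (2/921) = +1; sign now +1; continue with (205/921)
flip (205/921) -> (921/205): both odd, 205 mod 4 = 1, 921 mod 4 = 1, so the flip contributes +1; sign now +1
(921/205): 921 mod 205 = 101, so (921/205) = (101/205)
flip (101/205) -> (205/101): both odd, 101 mod 4 = 1, 205 mod 4 = 1, so the flip contributes +1; sign now +1
(205/101): 205 mod 101 = 3, so (205/101) = (3/101)
flip (3/101) -> (101/3): both odd, 3 mod 4 = 3, 101 mod 4 = 1, so the flip contributes +1; sign now +1
(101/3): 101 mod 3 = 2, so (101/3) = (2/3)
factor out 2^1: 2 = 2^1·1; with 3 mod 8 = 3, (2/3) = -1; sign now -1; continue with (1/3)
reached (1/3) = 1, so the symbol is -1

-1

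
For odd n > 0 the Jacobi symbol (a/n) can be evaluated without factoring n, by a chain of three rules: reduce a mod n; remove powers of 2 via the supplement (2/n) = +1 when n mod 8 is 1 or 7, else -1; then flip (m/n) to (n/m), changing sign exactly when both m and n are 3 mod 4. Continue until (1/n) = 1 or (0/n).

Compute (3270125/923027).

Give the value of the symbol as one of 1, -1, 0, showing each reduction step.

(3270125/923027): 3270125 mod 923027 = 501044, so (3270125/923027) = (501044/923027)
factor out 2^2: 501044 = 2^2·125261; with 923027 mod 8 = 3, (2/923027) = -1; sign now +1; continue with (125261/923027)
flip (125261/923027) -> (923027/125261): both odd, 125261 mod 4 = 1, 923027 mod 4 = 3, so the flip contributes +1; sign now +1
(923027/125261): 923027 mod 125261 = 46200, so (923027/125261) = (46200/125261)
factor out 2^3: 46200 = 2^3·5775; with 125261 mod 8 = 5, (2/125261) = -1; sign now -1; continue with (5775/125261)
flip (5775/125261) -> (125261/5775): both odd, 5775 mod 4 = 3, 125261 mod 4 = 1, so the flip contributes +1; sign now -1
(125261/5775): 125261 mod 5775 = 3986, so (125261/5775) = (3986/5775)
factor out 2^1: 3986 = 2^1·1993; with 5775 mod 8 = 7, (2/5775) = +1; sign now -1; continue with (1993/5775)
flip (1993/5775) -> (5775/1993): both odd, 1993 mod 4 = 1, 5775 mod 4 = 3, so the flip contributes +1; sign now -1
(5775/1993): 5775 mod 1993 = 1789, so (5775/1993) = (1789/1993)
flip (1789/1993) -> (1993/1789): both odd, 1789 mod 4 = 1, 1993 mod 4 = 1, so the flip contributes +1; sign now -1
(1993/1789): 1993 mod 1789 = 204, so (1993/1789) = (204/1789)
factor out 2^2: 204 = 2^2·51; with 1789 mod 8 = 5, (2/1789) = -1; sign now -1; continue with (51/1789)
flip (51/1789) -> (1789/51): both odd, 51 mod 4 = 3, 1789 mod 4 = 1, so the flip contributes +1; sign now -1
(1789/51): 1789 mod 51 = 4, so (1789/51) = (4/51)
factor out 2^2: 4 = 2^2·1; with 51 mod 8 = 3, (2/51) = -1; sign now -1; continue with (1/51)
reached (1/51) = 1, so the symbol is -1

-1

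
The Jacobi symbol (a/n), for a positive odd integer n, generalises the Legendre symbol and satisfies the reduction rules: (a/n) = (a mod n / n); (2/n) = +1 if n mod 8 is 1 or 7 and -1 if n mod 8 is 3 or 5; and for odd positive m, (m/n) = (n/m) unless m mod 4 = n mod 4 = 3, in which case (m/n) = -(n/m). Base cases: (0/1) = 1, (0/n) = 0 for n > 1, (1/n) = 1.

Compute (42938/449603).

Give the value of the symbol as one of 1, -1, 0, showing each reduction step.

42938 = 2^1·21469; (2/449603) = -1 since 449603 mod 8 = 3, so (42938/449603) = (-1)^1·(21469/449603); sign now -1
reciprocity: (21469/449603) = +1·(449603/21469) since 21469 mod 4 = 1, 449603 mod 4 = 3; sign now -1
(449603/21469) = (20223/21469)   [reduce mod 21469]
reciprocity: (20223/21469) = +1·(21469/20223) since 20223 mod 4 = 3, 21469 mod 4 = 1; sign now -1
(21469/20223) = (1246/20223)   [reduce mod 20223]
1246 = 2^1·623; (2/20223) = +1 since 20223 mod 8 = 7, so (1246/20223) = (+1)^1·(623/20223); sign now -1
reciprocity: (623/20223) = -1·(20223/623) since 623 mod 4 = 3, 20223 mod 4 = 3; sign now +1
(20223/623) = (287/623)   [reduce mod 623]
reciprocity: (287/623) = -1·(623/287) since 287 mod 4 = 3, 623 mod 4 = 3; sign now -1
(623/287) = (49/287)   [reduce mod 287]
reciprocity: (49/287) = +1·(287/49) since 49 mod 4 = 1, 287 mod 4 = 3; sign now -1
(287/49) = (42/49)   [reduce mod 49]
42 = 2^1·21; (2/49) = +1 since 49 mod 8 = 1, so (42/49) = (+1)^1·(21/49); sign now -1
reciprocity: (21/49) = +1·(49/21) since 21 mod 4 = 1, 49 mod 4 = 1; sign now -1
(49/21) = (7/21)   [reduce mod 21]
reciprocity: (7/21) = +1·(21/7) since 7 mod 4 = 3, 21 mod 4 = 1; sign now -1
(21/7) = (0/7)   [reduce mod 7]
(0/7) = 0   [gcd(a, n) > 1]; final value = 0

0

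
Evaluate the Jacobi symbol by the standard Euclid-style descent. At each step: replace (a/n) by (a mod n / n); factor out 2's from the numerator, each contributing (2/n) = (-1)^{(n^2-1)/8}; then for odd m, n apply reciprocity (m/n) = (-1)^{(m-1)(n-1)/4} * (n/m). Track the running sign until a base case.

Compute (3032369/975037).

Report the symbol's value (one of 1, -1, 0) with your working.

(3032369/975037) = (107258/975037)   [reduce mod 975037]
107258 = 2^1·53629; (2/975037) = -1 since 975037 mod 8 = 5, so (107258/975037) = (-1)^1·(53629/975037); sign now -1
reciprocity: (53629/975037) = +1·(975037/53629) since 53629 mod 4 = 1, 975037 mod 4 = 1; sign now -1
(975037/53629) = (9715/53629)   [reduce mod 53629]
reciprocity: (9715/53629) = +1·(53629/9715) since 9715 mod 4 = 3, 53629 mod 4 = 1; sign now -1
(53629/9715) = (5054/9715)   [reduce mod 9715]
5054 = 2^1·2527; (2/9715) = -1 since 9715 mod 8 = 3, so (5054/9715) = (-1)^1·(2527/9715); sign now +1
reciprocity: (2527/9715) = -1·(9715/2527) since 2527 mod 4 = 3, 9715 mod 4 = 3; sign now -1
(9715/2527) = (2134/2527)   [reduce mod 2527]
2134 = 2^1·1067; (2/2527) = +1 since 2527 mod 8 = 7, so (2134/2527) = (+1)^1·(1067/2527); sign now -1
reciprocity: (1067/2527) = -1·(2527/1067) since 1067 mod 4 = 3, 2527 mod 4 = 3; sign now +1
(2527/1067) = (393/1067)   [reduce mod 1067]
reciprocity: (393/1067) = +1·(1067/393) since 393 mod 4 = 1, 1067 mod 4 = 3; sign now +1
(1067/393) = (281/393)   [reduce mod 393]
reciprocity: (281/393) = +1·(393/281) since 281 mod 4 = 1, 393 mod 4 = 1; sign now +1
(393/281) = (112/281)   [reduce mod 281]
112 = 2^4·7; (2/281) = +1 since 281 mod 8 = 1, so (112/281) = (+1)^4·(7/281); sign now +1
reciprocity: (7/281) = +1·(281/7) since 7 mod 4 = 3, 281 mod 4 = 1; sign now +1
(281/7) = (1/7)   [reduce mod 7]
(1/7) = 1; final value = sign = +1

1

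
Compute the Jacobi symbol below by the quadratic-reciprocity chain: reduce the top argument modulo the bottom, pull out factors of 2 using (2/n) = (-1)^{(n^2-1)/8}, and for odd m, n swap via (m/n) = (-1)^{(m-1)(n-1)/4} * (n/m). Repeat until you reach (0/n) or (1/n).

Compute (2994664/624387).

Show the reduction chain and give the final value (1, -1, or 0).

(2994664/624387): 2994664 mod 624387 = 497116, so (2994664/624387) = (497116/624387)
factor out 2^2: 497116 = 2^2·124279; with 624387 mod 8 = 3, (2/624387) = -1; sign now +1; continue with (124279/624387)
flip (124279/624387) -> (624387/124279): both odd, 124279 mod 4 = 3, 624387 mod 4 = 3, so the flip contributes -1; sign now -1
(624387/124279): 624387 mod 124279 = 2992, so (624387/124279) = (2992/124279)
factor out 2^4: 2992 = 2^4·187; with 124279 mod 8 = 7, (2/124279) = +1; sign now -1; continue with (187/124279)
flip (187/124279) -> (124279/187): both odd, 187 mod 4 = 3, 124279 mod 4 = 3, so the flip contributes -1; sign now +1
(124279/187): 124279 mod 187 = 111, so (124279/187) = (111/187)
flip (111/187) -> (187/111): both odd, 111 mod 4 = 3, 187 mod 4 = 3, so the flip contributes -1; sign now -1
(187/111): 187 mod 111 = 76, so (187/111) = (76/111)
factor out 2^2: 76 = 2^2·19; with 111 mod 8 = 7, (2/111) = +1; sign now -1; continue with (19/111)
flip (19/111) -> (111/19): both odd, 19 mod 4 = 3, 111 mod 4 = 3, so the flip contributes -1; sign now +1
(111/19): 111 mod 19 = 16, so (111/19) = (16/19)
factor out 2^4: 16 = 2^4·1; with 19 mod 8 = 3, (2/19) = -1; sign now +1; continue with (1/19)
reached (1/19) = 1, so the symbol is +1

1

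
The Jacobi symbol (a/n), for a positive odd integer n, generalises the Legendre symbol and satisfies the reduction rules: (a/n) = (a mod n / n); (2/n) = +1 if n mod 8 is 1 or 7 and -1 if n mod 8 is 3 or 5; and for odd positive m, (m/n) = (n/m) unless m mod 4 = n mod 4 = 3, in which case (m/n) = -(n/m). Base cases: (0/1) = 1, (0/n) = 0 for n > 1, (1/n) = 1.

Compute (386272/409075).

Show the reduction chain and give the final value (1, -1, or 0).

1

386272 = 2^5·12071; (2/409075) = -1 since 409075 mod 8 = 3, so (386272/409075) = (-1)^5·(12071/409075); sign now -1
reciprocity: (12071/409075) = -1·(409075/12071) since 12071 mod 4 = 3, 409075 mod 4 = 3; sign now +1
(409075/12071) = (10732/12071)   [reduce mod 12071]
10732 = 2^2·2683; (2/12071) = +1 since 12071 mod 8 = 7, so (10732/12071) = (+1)^2·(2683/12071); sign now +1
reciprocity: (2683/12071) = -1·(12071/2683) since 2683 mod 4 = 3, 12071 mod 4 = 3; sign now -1
(12071/2683) = (1339/2683)   [reduce mod 2683]
reciprocity: (1339/2683) = -1·(2683/1339) since 1339 mod 4 = 3, 2683 mod 4 = 3; sign now +1
(2683/1339) = (5/1339)   [reduce mod 1339]
reciprocity: (5/1339) = +1·(1339/5) since 5 mod 4 = 1, 1339 mod 4 = 3; sign now +1
(1339/5) = (4/5)   [reduce mod 5]
4 = 2^2·1; (2/5) = -1 since 5 mod 8 = 5, so (4/5) = (-1)^2·(1/5); sign now +1
(1/5) = 1; final value = sign = +1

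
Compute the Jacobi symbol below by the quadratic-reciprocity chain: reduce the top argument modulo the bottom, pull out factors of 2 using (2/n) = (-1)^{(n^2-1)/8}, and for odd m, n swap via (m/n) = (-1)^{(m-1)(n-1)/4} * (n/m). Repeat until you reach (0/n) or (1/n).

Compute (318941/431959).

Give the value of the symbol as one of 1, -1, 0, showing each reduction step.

reciprocity: (318941/431959) = +1·(431959/318941) since 318941 mod 4 = 1, 431959 mod 4 = 3; sign now +1
(431959/318941) = (113018/318941)   [reduce mod 318941]
113018 = 2^1·56509; (2/318941) = -1 since 318941 mod 8 = 5, so (113018/318941) = (-1)^1·(56509/318941); sign now -1
reciprocity: (56509/318941) = +1·(318941/56509) since 56509 mod 4 = 1, 318941 mod 4 = 1; sign now -1
(318941/56509) = (36396/56509)   [reduce mod 56509]
36396 = 2^2·9099; (2/56509) = -1 since 56509 mod 8 = 5, so (36396/56509) = (-1)^2·(9099/56509); sign now -1
reciprocity: (9099/56509) = +1·(56509/9099) since 9099 mod 4 = 3, 56509 mod 4 = 1; sign now -1
(56509/9099) = (1915/9099)   [reduce mod 9099]
reciprocity: (1915/9099) = -1·(9099/1915) since 1915 mod 4 = 3, 9099 mod 4 = 3; sign now +1
(9099/1915) = (1439/1915)   [reduce mod 1915]
reciprocity: (1439/1915) = -1·(1915/1439) since 1439 mod 4 = 3, 1915 mod 4 = 3; sign now -1
(1915/1439) = (476/1439)   [reduce mod 1439]
476 = 2^2·119; (2/1439) = +1 since 1439 mod 8 = 7, so (476/1439) = (+1)^2·(119/1439); sign now -1
reciprocity: (119/1439) = -1·(1439/119) since 119 mod 4 = 3, 1439 mod 4 = 3; sign now +1
(1439/119) = (11/119)   [reduce mod 119]
reciprocity: (11/119) = -1·(119/11) since 11 mod 4 = 3, 119 mod 4 = 3; sign now -1
(119/11) = (9/11)   [reduce mod 11]
reciprocity: (9/11) = +1·(11/9) since 9 mod 4 = 1, 11 mod 4 = 3; sign now -1
(11/9) = (2/9)   [reduce mod 9]
2 = 2^1·1; (2/9) = +1 since 9 mod 8 = 1, so (2/9) = (+1)^1·(1/9); sign now -1
(1/9) = 1; final value = sign = -1

-1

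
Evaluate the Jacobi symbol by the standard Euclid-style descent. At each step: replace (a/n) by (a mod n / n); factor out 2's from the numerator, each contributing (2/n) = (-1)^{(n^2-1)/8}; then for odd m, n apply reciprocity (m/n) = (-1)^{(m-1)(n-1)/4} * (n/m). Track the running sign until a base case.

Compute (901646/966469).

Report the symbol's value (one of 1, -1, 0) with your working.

-1

factor out 2^1: 901646 = 2^1·450823; with 966469 mod 8 = 5, (2/966469) = -1; sign now -1; continue with (450823/966469)
flip (450823/966469) -> (966469/450823): both odd, 450823 mod 4 = 3, 966469 mod 4 = 1, so the flip contributes +1; sign now -1
(966469/450823): 966469 mod 450823 = 64823, so (966469/450823) = (64823/450823)
flip (64823/450823) -> (450823/64823): both odd, 64823 mod 4 = 3, 450823 mod 4 = 3, so the flip contributes -1; sign now +1
(450823/64823): 450823 mod 64823 = 61885, so (450823/64823) = (61885/64823)
flip (61885/64823) -> (64823/61885): both odd, 61885 mod 4 = 1, 64823 mod 4 = 3, so the flip contributes +1; sign now +1
(64823/61885): 64823 mod 61885 = 2938, so (64823/61885) = (2938/61885)
factor out 2^1: 2938 = 2^1·1469; with 61885 mod 8 = 5, (2/61885) = -1; sign now -1; continue with (1469/61885)
flip (1469/61885) -> (61885/1469): both odd, 1469 mod 4 = 1, 61885 mod 4 = 1, so the flip contributes +1; sign now -1
(61885/1469): 61885 mod 1469 = 187, so (61885/1469) = (187/1469)
flip (187/1469) -> (1469/187): both odd, 187 mod 4 = 3, 1469 mod 4 = 1, so the flip contributes +1; sign now -1
(1469/187): 1469 mod 187 = 160, so (1469/187) = (160/187)
factor out 2^5: 160 = 2^5·5; with 187 mod 8 = 3, (2/187) = -1; sign now +1; continue with (5/187)
flip (5/187) -> (187/5): both odd, 5 mod 4 = 1, 187 mod 4 = 3, so the flip contributes +1; sign now +1
(187/5): 187 mod 5 = 2, so (187/5) = (2/5)
factor out 2^1: 2 = 2^1·1; with 5 mod 8 = 5, (2/5) = -1; sign now -1; continue with (1/5)
reached (1/5) = 1, so the symbol is -1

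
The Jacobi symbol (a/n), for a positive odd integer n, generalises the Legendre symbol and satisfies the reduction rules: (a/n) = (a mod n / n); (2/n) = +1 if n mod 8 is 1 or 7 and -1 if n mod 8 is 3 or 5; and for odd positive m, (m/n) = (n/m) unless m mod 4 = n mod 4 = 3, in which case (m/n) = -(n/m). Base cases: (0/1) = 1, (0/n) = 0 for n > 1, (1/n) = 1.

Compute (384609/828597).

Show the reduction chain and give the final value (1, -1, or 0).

reciprocity: (384609/828597) = +1·(828597/384609) since 384609 mod 4 = 1, 828597 mod 4 = 1; sign now +1
(828597/384609) = (59379/384609)   [reduce mod 384609]
reciprocity: (59379/384609) = +1·(384609/59379) since 59379 mod 4 = 3, 384609 mod 4 = 1; sign now +1
(384609/59379) = (28335/59379)   [reduce mod 59379]
reciprocity: (28335/59379) = -1·(59379/28335) since 28335 mod 4 = 3, 59379 mod 4 = 3; sign now -1
(59379/28335) = (2709/28335)   [reduce mod 28335]
reciprocity: (2709/28335) = +1·(28335/2709) since 2709 mod 4 = 1, 28335 mod 4 = 3; sign now -1
(28335/2709) = (1245/2709)   [reduce mod 2709]
reciprocity: (1245/2709) = +1·(2709/1245) since 1245 mod 4 = 1, 2709 mod 4 = 1; sign now -1
(2709/1245) = (219/1245)   [reduce mod 1245]
reciprocity: (219/1245) = +1·(1245/219) since 219 mod 4 = 3, 1245 mod 4 = 1; sign now -1
(1245/219) = (150/219)   [reduce mod 219]
150 = 2^1·75; (2/219) = -1 since 219 mod 8 = 3, so (150/219) = (-1)^1·(75/219); sign now +1
reciprocity: (75/219) = -1·(219/75) since 75 mod 4 = 3, 219 mod 4 = 3; sign now -1
(219/75) = (69/75)   [reduce mod 75]
reciprocity: (69/75) = +1·(75/69) since 69 mod 4 = 1, 75 mod 4 = 3; sign now -1
(75/69) = (6/69)   [reduce mod 69]
6 = 2^1·3; (2/69) = -1 since 69 mod 8 = 5, so (6/69) = (-1)^1·(3/69); sign now +1
reciprocity: (3/69) = +1·(69/3) since 3 mod 4 = 3, 69 mod 4 = 1; sign now +1
(69/3) = (0/3)   [reduce mod 3]
(0/3) = 0   [gcd(a, n) > 1]; final value = 0

0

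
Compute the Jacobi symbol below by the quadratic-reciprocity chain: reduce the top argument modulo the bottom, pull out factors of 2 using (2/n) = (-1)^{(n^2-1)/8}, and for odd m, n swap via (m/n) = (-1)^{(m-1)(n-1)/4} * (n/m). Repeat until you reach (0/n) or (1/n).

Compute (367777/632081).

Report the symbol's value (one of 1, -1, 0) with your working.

-1

reciprocity: (367777/632081) = +1·(632081/367777) since 367777 mod 4 = 1, 632081 mod 4 = 1; sign now +1
(632081/367777) = (264304/367777)   [reduce mod 367777]
264304 = 2^4·16519; (2/367777) = +1 since 367777 mod 8 = 1, so (264304/367777) = (+1)^4·(16519/367777); sign now +1
reciprocity: (16519/367777) = +1·(367777/16519) since 16519 mod 4 = 3, 367777 mod 4 = 1; sign now +1
(367777/16519) = (4359/16519)   [reduce mod 16519]
reciprocity: (4359/16519) = -1·(16519/4359) since 4359 mod 4 = 3, 16519 mod 4 = 3; sign now -1
(16519/4359) = (3442/4359)   [reduce mod 4359]
3442 = 2^1·1721; (2/4359) = +1 since 4359 mod 8 = 7, so (3442/4359) = (+1)^1·(1721/4359); sign now -1
reciprocity: (1721/4359) = +1·(4359/1721) since 1721 mod 4 = 1, 4359 mod 4 = 3; sign now -1
(4359/1721) = (917/1721)   [reduce mod 1721]
reciprocity: (917/1721) = +1·(1721/917) since 917 mod 4 = 1, 1721 mod 4 = 1; sign now -1
(1721/917) = (804/917)   [reduce mod 917]
804 = 2^2·201; (2/917) = -1 since 917 mod 8 = 5, so (804/917) = (-1)^2·(201/917); sign now -1
reciprocity: (201/917) = +1·(917/201) since 201 mod 4 = 1, 917 mod 4 = 1; sign now -1
(917/201) = (113/201)   [reduce mod 201]
reciprocity: (113/201) = +1·(201/113) since 113 mod 4 = 1, 201 mod 4 = 1; sign now -1
(201/113) = (88/113)   [reduce mod 113]
88 = 2^3·11; (2/113) = +1 since 113 mod 8 = 1, so (88/113) = (+1)^3·(11/113); sign now -1
reciprocity: (11/113) = +1·(113/11) since 11 mod 4 = 3, 113 mod 4 = 1; sign now -1
(113/11) = (3/11)   [reduce mod 11]
reciprocity: (3/11) = -1·(11/3) since 3 mod 4 = 3, 11 mod 4 = 3; sign now +1
(11/3) = (2/3)   [reduce mod 3]
2 = 2^1·1; (2/3) = -1 since 3 mod 8 = 3, so (2/3) = (-1)^1·(1/3); sign now -1
(1/3) = 1; final value = sign = -1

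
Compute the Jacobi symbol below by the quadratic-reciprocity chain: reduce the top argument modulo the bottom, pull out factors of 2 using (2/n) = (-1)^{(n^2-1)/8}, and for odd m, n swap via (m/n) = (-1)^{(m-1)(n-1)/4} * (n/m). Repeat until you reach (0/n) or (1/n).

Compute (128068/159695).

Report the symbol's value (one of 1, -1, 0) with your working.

1

factor out 2^2: 128068 = 2^2·32017; with 159695 mod 8 = 7, (2/159695) = +1; sign now +1; continue with (32017/159695)
flip (32017/159695) -> (159695/32017): both odd, 32017 mod 4 = 1, 159695 mod 4 = 3, so the flip contributes +1; sign now +1
(159695/32017): 159695 mod 32017 = 31627, so (159695/32017) = (31627/32017)
flip (31627/32017) -> (32017/31627): both odd, 31627 mod 4 = 3, 32017 mod 4 = 1, so the flip contributes +1; sign now +1
(32017/31627): 32017 mod 31627 = 390, so (32017/31627) = (390/31627)
factor out 2^1: 390 = 2^1·195; with 31627 mod 8 = 3, (2/31627) = -1; sign now -1; continue with (195/31627)
flip (195/31627) -> (31627/195): both odd, 195 mod 4 = 3, 31627 mod 4 = 3, so the flip contributes -1; sign now +1
(31627/195): 31627 mod 195 = 37, so (31627/195) = (37/195)
flip (37/195) -> (195/37): both odd, 37 mod 4 = 1, 195 mod 4 = 3, so the flip contributes +1; sign now +1
(195/37): 195 mod 37 = 10, so (195/37) = (10/37)
factor out 2^1: 10 = 2^1·5; with 37 mod 8 = 5, (2/37) = -1; sign now -1; continue with (5/37)
flip (5/37) -> (37/5): both odd, 5 mod 4 = 1, 37 mod 4 = 1, so the flip contributes +1; sign now -1
(37/5): 37 mod 5 = 2, so (37/5) = (2/5)
factor out 2^1: 2 = 2^1·1; with 5 mod 8 = 5, (2/5) = -1; sign now +1; continue with (1/5)
reached (1/5) = 1, so the symbol is +1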